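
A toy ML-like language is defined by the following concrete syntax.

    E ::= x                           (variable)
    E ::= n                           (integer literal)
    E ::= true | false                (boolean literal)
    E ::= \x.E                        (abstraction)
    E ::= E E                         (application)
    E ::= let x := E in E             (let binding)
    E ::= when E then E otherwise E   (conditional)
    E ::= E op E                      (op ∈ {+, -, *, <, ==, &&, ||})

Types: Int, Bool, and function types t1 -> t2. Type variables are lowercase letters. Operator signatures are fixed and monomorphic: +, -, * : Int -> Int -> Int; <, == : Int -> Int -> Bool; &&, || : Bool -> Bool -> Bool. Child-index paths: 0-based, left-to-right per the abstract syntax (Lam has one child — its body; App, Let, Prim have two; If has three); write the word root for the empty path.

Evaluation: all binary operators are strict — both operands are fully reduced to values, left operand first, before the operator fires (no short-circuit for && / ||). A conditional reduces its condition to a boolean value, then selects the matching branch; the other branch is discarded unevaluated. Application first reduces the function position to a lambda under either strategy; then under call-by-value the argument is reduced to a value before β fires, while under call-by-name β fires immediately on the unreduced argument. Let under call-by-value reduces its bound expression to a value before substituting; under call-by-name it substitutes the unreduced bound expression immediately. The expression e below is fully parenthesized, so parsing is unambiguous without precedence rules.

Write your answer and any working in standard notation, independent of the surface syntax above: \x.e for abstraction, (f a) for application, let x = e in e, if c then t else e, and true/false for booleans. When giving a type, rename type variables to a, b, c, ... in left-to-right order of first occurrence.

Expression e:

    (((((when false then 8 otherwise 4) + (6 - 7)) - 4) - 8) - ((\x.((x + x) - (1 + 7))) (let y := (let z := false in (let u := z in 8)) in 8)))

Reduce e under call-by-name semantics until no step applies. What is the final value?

Derivation:
step 0: (((((if false then 8 else 4) + (6 - 7)) - 4) - 8) - ((\x.((x + x) - (1 + 7))) (let y = (let z = false in (let u = z in 8)) in 8)))
step 1: [if@0.0.0.0] ((((4 + (6 - 7)) - 4) - 8) - ((\x.((x + x) - (1 + 7))) (let y = (let z = false in (let u = z in 8)) in 8)))
step 2: [delta@0.0.0.1] ((((4 + -1) - 4) - 8) - ((\x.((x + x) - (1 + 7))) (let y = (let z = false in (let u = z in 8)) in 8)))
step 3: [delta@0.0.0] (((3 - 4) - 8) - ((\x.((x + x) - (1 + 7))) (let y = (let z = false in (let u = z in 8)) in 8)))
step 4: [delta@0.0] ((-1 - 8) - ((\x.((x + x) - (1 + 7))) (let y = (let z = false in (let u = z in 8)) in 8)))
step 5: [delta@0] (-9 - ((\x.((x + x) - (1 + 7))) (let y = (let z = false in (let u = z in 8)) in 8)))
step 6: [beta@1] (-9 - (((let y = (let z = false in (let u = z in 8)) in 8) + (let y = (let z = false in (let u = z in 8)) in 8)) - (1 + 7)))
step 7: [let@1.0.0] (-9 - ((8 + (let y = (let z = false in (let u = z in 8)) in 8)) - (1 + 7)))
step 8: [let@1.0.1] (-9 - ((8 + 8) - (1 + 7)))
step 9: [delta@1.0] (-9 - (16 - (1 + 7)))
step 10: [delta@1.1] (-9 - (16 - 8))
step 11: [delta@1] (-9 - 8)
step 12: [delta@root] -17

Answer: -17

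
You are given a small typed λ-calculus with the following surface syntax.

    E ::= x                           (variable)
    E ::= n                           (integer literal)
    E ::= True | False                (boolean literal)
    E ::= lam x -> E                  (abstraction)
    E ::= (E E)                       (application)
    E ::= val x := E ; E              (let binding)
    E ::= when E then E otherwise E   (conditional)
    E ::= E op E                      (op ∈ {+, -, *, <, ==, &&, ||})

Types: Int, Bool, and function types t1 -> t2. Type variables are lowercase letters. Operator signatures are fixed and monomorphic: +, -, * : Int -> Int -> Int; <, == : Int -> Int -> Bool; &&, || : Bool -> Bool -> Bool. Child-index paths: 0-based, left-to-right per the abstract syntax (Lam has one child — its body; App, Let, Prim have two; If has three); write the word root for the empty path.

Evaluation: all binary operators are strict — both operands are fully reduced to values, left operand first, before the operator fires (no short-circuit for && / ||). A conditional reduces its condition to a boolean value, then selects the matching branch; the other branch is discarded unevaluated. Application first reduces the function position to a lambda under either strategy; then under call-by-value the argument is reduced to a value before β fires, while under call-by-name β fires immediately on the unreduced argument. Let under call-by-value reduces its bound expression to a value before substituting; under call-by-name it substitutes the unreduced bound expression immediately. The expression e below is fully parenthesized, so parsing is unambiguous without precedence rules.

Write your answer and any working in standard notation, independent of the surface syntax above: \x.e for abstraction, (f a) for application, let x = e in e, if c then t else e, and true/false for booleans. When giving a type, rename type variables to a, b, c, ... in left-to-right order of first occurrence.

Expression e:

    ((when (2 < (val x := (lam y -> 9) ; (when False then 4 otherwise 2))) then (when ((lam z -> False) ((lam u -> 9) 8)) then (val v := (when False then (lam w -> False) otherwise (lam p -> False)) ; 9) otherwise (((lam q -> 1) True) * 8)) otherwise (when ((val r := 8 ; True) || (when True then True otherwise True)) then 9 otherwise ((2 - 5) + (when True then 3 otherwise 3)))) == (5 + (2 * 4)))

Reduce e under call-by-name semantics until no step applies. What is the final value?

Answer: false

Derivation:
step 0: ((if (2 < (let x = (\y.9) in (if false then 4 else 2))) then (if ((\z.false) ((\u.9) 8)) then (let v = (if false then (\w.false) else (\p.false)) in 9) else (((\q.1) true) * 8)) else (if ((let r = 8 in true) || (if true then true else true)) then 9 else ((2 - 5) + (if true then 3 else 3)))) == (5 + (2 * 4)))
step 1: [let@0.0.1] ((if (2 < (if false then 4 else 2)) then (if ((\z.false) ((\u.9) 8)) then (let v = (if false then (\w.false) else (\p.false)) in 9) else (((\q.1) true) * 8)) else (if ((let r = 8 in true) || (if true then true else true)) then 9 else ((2 - 5) + (if true then 3 else 3)))) == (5 + (2 * 4)))
step 2: [if@0.0.1] ((if (2 < 2) then (if ((\z.false) ((\u.9) 8)) then (let v = (if false then (\w.false) else (\p.false)) in 9) else (((\q.1) true) * 8)) else (if ((let r = 8 in true) || (if true then true else true)) then 9 else ((2 - 5) + (if true then 3 else 3)))) == (5 + (2 * 4)))
step 3: [delta@0.0] ((if false then (if ((\z.false) ((\u.9) 8)) then (let v = (if false then (\w.false) else (\p.false)) in 9) else (((\q.1) true) * 8)) else (if ((let r = 8 in true) || (if true then true else true)) then 9 else ((2 - 5) + (if true then 3 else 3)))) == (5 + (2 * 4)))
step 4: [if@0] ((if ((let r = 8 in true) || (if true then true else true)) then 9 else ((2 - 5) + (if true then 3 else 3))) == (5 + (2 * 4)))
step 5: [let@0.0.0] ((if (true || (if true then true else true)) then 9 else ((2 - 5) + (if true then 3 else 3))) == (5 + (2 * 4)))
step 6: [if@0.0.1] ((if (true || true) then 9 else ((2 - 5) + (if true then 3 else 3))) == (5 + (2 * 4)))
step 7: [delta@0.0] ((if true then 9 else ((2 - 5) + (if true then 3 else 3))) == (5 + (2 * 4)))
step 8: [if@0] (9 == (5 + (2 * 4)))
step 9: [delta@1.1] (9 == (5 + 8))
step 10: [delta@1] (9 == 13)
step 11: [delta@root] false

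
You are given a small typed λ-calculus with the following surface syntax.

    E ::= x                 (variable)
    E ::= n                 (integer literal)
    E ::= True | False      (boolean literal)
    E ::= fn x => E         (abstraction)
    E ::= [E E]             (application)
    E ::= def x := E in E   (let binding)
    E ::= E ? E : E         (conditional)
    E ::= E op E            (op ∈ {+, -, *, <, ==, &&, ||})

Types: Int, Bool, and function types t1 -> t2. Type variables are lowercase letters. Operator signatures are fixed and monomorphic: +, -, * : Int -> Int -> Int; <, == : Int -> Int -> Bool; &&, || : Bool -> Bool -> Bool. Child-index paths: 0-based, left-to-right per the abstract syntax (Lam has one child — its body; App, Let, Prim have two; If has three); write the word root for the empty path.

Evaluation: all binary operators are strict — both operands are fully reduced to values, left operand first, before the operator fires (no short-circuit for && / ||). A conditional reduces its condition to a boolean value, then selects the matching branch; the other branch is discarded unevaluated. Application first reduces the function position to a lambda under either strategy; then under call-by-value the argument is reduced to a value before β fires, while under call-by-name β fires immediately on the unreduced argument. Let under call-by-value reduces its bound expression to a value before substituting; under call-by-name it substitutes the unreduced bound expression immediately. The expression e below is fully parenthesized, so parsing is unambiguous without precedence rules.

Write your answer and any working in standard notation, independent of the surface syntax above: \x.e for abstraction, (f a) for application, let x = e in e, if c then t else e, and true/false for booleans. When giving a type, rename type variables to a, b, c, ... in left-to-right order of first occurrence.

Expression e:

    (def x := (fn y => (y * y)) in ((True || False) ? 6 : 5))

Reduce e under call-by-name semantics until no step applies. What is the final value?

Working:
step 0: (let x = (\y.(y * y)) in (if (true || false) then 6 else 5))
step 1: [let@root] (if (true || false) then 6 else 5)
step 2: [delta@0] (if true then 6 else 5)
step 3: [if@root] 6

Answer: 6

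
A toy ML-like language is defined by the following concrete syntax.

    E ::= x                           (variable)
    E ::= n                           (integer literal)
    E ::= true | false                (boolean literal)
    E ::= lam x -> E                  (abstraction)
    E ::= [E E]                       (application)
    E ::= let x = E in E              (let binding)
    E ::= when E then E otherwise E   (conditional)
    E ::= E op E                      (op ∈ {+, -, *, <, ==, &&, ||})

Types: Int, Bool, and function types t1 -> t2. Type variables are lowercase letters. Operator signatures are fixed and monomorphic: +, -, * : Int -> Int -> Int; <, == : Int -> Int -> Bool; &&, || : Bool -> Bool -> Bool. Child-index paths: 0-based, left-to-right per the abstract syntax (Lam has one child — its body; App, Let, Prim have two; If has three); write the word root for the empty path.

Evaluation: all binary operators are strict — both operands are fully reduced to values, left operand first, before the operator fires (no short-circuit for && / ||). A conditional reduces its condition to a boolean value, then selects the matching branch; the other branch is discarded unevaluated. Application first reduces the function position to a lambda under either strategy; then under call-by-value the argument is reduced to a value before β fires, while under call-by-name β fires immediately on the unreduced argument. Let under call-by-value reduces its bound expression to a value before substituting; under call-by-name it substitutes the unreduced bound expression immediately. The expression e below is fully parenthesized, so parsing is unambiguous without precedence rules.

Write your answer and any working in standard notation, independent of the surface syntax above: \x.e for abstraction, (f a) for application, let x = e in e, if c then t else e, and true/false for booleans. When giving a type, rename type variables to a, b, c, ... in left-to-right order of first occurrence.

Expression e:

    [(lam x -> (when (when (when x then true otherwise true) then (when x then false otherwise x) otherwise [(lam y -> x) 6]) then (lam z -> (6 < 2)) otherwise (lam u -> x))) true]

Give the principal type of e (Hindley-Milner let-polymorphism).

Answer: a -> Bool

Derivation:
x : a
  unify a ~ Bool
  unify Bool ~ Bool
  unify Bool ~ Bool
x : Bool
  unify Bool ~ Bool
x : Bool
  unify Bool ~ Bool
x : Bool
\y._ : b -> Bool
  unify b -> Bool ~ Int -> c
  unify b ~ Int
  unify Bool ~ c
_ _ : Bool
  unify Bool ~ Bool
  unify Bool ~ Bool
  unify Int ~ Int
  unify Int ~ Int
\z._ : d -> Bool
x : Bool
\u._ : e -> Bool
  unify d -> Bool ~ e -> Bool
  unify d ~ e
  unify Bool ~ Bool
\x._ : Bool -> e -> Bool
  unify Bool -> e -> Bool ~ Bool -> f
  unify Bool ~ Bool
  unify e -> Bool ~ f
_ _ : e -> Bool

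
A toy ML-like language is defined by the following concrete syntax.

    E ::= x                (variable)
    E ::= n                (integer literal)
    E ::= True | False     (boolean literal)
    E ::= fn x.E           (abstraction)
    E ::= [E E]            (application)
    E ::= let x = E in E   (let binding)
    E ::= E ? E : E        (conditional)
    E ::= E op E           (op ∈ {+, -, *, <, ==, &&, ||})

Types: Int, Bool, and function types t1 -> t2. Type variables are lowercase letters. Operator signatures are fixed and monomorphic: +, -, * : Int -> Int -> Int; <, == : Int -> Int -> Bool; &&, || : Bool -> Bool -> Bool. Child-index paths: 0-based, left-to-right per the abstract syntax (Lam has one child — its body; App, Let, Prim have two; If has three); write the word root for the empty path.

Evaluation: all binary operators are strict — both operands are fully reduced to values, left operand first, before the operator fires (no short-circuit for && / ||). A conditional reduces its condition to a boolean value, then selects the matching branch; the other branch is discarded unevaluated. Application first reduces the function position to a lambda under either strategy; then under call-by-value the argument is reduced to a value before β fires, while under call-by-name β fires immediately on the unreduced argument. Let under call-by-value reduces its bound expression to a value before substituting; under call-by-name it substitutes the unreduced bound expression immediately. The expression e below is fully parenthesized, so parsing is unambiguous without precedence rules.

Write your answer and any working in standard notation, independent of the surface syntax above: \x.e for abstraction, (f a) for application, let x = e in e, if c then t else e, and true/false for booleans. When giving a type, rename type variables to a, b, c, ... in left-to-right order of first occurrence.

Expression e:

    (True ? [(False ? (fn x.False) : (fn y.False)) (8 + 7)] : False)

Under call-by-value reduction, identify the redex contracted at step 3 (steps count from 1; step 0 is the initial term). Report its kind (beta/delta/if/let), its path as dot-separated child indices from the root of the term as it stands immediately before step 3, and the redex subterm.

Answer: delta at 1 : (8 + 7)

Derivation:
step 0: (if true then ((if false then (\x.false) else (\y.false)) (8 + 7)) else false)
step 1: [if@root] ((if false then (\x.false) else (\y.false)) (8 + 7))
step 2: [if@0] ((\y.false) (8 + 7))
step 3: [delta@1] ((\y.false) 15)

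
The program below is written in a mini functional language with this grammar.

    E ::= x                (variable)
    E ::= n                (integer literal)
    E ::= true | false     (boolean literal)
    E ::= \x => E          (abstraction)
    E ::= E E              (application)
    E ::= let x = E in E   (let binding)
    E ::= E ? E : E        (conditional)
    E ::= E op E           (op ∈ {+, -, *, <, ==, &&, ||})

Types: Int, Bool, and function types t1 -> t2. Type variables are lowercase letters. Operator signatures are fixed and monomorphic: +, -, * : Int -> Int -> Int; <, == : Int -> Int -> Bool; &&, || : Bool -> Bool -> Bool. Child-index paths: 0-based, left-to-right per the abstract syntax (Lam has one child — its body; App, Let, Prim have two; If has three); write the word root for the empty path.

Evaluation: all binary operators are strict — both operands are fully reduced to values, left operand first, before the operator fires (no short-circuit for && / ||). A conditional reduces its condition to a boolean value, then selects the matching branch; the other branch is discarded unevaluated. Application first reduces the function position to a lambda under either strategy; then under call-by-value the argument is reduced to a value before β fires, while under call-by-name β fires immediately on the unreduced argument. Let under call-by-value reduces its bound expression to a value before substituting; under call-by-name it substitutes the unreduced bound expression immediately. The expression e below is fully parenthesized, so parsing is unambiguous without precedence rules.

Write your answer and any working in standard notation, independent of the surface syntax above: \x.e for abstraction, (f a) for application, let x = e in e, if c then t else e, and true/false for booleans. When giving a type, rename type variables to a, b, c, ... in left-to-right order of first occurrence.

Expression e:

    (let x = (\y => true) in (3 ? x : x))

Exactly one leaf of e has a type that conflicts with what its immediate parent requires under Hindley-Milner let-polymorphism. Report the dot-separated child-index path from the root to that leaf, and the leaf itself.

Trace:
\y._ : a -> Bool
let x : forall. a -> Bool
  unify Int ~ Bool
  FAIL: mismatch Int ~ Bool

Answer: 1.0 : 3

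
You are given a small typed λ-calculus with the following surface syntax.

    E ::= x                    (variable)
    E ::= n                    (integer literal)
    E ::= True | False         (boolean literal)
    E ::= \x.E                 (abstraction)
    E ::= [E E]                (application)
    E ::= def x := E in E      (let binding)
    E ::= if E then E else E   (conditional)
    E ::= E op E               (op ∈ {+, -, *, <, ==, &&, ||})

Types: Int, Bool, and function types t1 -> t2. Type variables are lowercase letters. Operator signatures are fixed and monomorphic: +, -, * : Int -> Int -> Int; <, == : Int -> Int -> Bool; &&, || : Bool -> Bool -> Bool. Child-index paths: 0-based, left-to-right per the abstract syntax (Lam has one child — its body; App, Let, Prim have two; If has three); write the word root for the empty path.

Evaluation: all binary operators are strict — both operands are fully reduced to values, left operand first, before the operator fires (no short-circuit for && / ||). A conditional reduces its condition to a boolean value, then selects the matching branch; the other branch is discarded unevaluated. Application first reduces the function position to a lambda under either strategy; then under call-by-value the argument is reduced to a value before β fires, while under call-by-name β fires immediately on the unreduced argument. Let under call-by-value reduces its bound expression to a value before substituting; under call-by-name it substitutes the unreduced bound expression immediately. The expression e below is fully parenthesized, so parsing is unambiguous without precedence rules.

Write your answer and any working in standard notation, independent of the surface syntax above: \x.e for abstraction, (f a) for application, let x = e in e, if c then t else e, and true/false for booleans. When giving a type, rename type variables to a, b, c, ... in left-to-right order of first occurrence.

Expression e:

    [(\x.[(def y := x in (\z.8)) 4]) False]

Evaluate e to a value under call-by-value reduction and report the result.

Answer: 8

Derivation:
step 0: ((\x.((let y = x in (\z.8)) 4)) false)
step 1: [beta@root] ((let y = false in (\z.8)) 4)
step 2: [let@0] ((\z.8) 4)
step 3: [beta@root] 8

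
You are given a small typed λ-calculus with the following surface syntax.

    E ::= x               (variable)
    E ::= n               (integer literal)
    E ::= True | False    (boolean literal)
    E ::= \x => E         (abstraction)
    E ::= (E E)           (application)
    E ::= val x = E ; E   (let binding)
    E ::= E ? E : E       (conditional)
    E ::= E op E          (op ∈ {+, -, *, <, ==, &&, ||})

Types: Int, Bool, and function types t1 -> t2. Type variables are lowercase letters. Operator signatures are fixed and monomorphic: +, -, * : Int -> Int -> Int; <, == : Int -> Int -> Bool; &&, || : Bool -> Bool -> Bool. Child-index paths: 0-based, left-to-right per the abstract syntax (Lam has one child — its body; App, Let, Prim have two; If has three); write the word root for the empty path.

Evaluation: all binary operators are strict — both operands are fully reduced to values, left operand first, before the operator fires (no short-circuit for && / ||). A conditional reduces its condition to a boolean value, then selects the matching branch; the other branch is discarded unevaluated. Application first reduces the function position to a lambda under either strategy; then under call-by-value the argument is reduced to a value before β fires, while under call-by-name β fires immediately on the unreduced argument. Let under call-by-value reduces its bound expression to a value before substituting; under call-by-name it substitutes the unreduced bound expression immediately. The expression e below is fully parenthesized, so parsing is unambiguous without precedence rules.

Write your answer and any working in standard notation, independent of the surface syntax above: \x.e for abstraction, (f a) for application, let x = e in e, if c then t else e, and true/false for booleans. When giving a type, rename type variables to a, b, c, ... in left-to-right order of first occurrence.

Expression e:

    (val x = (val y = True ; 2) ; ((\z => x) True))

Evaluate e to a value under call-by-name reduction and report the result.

Answer: 2

Trace:
step 0: (let x = (let y = true in 2) in ((\z.x) true))
step 1: [let@root] ((\z.(let y = true in 2)) true)
step 2: [beta@root] (let y = true in 2)
step 3: [let@root] 2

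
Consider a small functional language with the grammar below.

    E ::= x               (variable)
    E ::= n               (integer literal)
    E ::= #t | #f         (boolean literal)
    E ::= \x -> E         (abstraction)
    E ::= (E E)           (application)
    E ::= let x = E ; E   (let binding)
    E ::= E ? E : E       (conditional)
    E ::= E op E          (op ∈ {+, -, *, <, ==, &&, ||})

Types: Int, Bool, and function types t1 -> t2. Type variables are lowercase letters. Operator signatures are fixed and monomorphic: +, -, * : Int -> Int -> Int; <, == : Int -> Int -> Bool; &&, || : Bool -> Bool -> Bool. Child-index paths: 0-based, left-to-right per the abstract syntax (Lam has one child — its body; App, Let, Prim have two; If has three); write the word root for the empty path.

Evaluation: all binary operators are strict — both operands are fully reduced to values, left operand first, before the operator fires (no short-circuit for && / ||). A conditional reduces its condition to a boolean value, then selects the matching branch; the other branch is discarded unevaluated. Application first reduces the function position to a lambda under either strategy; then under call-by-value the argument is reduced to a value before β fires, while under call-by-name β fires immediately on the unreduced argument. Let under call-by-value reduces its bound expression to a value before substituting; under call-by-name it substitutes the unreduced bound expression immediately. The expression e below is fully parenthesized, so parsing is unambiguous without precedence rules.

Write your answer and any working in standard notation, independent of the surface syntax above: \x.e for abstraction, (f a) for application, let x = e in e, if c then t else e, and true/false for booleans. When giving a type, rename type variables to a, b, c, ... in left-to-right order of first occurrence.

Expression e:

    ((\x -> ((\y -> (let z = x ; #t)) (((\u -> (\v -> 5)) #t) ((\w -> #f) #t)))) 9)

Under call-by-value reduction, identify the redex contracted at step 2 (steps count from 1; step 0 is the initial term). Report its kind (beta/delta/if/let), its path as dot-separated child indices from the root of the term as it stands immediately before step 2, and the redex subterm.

Working:
step 0: ((\x.((\y.(let z = x in true)) (((\u.(\v.5)) true) ((\w.false) true)))) 9)
step 1: [beta@root] ((\y.(let z = 9 in true)) (((\u.(\v.5)) true) ((\w.false) true)))
step 2: [beta@1.0] ((\y.(let z = 9 in true)) ((\v.5) ((\w.false) true)))

Answer: beta at 1.0 : ((\u.(\v.5)) true)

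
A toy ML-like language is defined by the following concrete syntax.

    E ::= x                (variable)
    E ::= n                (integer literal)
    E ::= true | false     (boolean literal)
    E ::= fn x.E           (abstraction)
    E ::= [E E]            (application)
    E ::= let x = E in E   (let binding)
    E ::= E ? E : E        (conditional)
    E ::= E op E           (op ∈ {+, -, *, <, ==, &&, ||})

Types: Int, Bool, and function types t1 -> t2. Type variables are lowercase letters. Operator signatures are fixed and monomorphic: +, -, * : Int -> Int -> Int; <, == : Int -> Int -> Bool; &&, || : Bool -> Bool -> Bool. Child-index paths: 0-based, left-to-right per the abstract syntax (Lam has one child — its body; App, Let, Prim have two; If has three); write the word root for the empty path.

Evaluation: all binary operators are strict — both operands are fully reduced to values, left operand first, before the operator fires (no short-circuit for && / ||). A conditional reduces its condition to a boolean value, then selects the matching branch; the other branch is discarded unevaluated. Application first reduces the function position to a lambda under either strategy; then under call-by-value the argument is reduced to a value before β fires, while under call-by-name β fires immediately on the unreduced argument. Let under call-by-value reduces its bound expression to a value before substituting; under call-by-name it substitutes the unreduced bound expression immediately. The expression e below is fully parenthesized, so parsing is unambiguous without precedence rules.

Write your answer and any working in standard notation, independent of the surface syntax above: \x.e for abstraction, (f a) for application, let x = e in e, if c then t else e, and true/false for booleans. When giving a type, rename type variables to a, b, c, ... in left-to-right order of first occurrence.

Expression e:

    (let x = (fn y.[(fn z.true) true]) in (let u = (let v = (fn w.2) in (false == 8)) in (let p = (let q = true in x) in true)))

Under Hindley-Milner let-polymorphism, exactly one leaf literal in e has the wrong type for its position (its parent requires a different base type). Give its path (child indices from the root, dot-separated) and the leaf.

Working:
\z._ : b -> Bool
  unify b -> Bool ~ Bool -> c
  unify b ~ Bool
  unify Bool ~ c
_ _ : Bool
\y._ : a -> Bool
let x : forall. a -> Bool
\w._ : d -> Int
let v : forall. d -> Int
  unify Bool ~ Int
  FAIL: mismatch Bool ~ Int

Answer: 1.0.1.0 : false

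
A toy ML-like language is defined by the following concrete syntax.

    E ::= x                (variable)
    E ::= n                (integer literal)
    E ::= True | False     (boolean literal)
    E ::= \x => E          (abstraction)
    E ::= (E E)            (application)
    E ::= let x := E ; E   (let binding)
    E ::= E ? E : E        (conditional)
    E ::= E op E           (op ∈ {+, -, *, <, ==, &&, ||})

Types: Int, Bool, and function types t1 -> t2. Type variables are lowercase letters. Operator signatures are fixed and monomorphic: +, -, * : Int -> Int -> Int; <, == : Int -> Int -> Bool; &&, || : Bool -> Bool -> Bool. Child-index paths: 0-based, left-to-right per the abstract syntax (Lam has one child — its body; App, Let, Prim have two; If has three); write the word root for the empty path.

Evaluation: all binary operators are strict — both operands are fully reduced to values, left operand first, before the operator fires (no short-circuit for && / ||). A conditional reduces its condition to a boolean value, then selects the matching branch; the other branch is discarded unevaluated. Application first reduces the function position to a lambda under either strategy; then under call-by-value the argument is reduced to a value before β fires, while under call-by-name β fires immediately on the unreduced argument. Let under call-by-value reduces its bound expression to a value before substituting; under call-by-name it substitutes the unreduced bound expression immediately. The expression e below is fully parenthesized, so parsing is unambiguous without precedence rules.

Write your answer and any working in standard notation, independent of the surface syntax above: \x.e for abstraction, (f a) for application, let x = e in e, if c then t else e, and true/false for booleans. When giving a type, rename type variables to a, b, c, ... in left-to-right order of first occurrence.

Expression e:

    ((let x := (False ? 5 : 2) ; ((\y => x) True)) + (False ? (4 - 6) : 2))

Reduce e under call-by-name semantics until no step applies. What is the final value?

Answer: 4

Working:
step 0: ((let x = (if false then 5 else 2) in ((\y.x) true)) + (if false then (4 - 6) else 2))
step 1: [let@0] (((\y.(if false then 5 else 2)) true) + (if false then (4 - 6) else 2))
step 2: [beta@0] ((if false then 5 else 2) + (if false then (4 - 6) else 2))
step 3: [if@0] (2 + (if false then (4 - 6) else 2))
step 4: [if@1] (2 + 2)
step 5: [delta@root] 4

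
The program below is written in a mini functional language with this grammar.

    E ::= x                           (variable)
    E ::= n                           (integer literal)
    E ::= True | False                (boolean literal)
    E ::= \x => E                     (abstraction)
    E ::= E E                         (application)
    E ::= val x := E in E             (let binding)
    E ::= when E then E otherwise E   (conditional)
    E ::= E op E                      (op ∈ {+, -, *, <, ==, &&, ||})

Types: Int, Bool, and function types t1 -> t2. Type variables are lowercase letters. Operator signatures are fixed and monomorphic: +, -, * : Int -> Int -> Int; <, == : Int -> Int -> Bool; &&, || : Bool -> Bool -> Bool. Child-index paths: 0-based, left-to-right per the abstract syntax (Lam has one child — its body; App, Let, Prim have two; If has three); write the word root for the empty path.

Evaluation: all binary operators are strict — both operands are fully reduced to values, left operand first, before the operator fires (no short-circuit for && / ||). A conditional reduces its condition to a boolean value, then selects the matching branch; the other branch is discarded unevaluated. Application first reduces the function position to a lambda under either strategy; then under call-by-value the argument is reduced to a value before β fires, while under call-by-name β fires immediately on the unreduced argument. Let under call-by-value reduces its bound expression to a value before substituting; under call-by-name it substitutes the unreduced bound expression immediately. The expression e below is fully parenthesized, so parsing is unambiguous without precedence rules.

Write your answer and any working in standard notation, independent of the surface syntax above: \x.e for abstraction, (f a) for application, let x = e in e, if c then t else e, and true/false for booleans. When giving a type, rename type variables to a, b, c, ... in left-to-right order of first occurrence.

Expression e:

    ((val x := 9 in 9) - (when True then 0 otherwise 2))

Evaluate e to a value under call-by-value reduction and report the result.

Answer: 9

Trace:
step 0: ((let x = 9 in 9) - (if true then 0 else 2))
step 1: [let@0] (9 - (if true then 0 else 2))
step 2: [if@1] (9 - 0)
step 3: [delta@root] 9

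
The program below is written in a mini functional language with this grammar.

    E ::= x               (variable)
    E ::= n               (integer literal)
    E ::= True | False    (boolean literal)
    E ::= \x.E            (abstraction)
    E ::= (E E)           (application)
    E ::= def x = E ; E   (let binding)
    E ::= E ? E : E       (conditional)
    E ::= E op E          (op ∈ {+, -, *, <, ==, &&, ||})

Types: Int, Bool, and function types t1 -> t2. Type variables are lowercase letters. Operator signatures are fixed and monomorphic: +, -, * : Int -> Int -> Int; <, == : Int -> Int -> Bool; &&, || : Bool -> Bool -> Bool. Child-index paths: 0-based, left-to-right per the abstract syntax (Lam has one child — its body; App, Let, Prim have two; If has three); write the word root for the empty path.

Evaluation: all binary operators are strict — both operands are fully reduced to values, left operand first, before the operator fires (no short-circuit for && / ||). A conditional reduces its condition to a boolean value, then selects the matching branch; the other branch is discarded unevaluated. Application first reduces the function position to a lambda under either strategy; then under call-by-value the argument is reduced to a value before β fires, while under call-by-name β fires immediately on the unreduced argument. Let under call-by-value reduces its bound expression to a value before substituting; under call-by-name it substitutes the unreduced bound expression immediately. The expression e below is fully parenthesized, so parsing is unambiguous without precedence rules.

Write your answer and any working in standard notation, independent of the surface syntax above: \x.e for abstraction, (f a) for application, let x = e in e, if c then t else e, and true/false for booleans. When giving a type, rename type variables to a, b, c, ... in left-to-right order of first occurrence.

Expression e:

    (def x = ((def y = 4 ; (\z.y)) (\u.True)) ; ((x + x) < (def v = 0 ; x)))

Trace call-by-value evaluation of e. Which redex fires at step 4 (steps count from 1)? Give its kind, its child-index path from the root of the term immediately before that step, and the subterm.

Trace:
step 0: (let x = ((let y = 4 in (\z.y)) (\u.true)) in ((x + x) < (let v = 0 in x)))
step 1: [let@0.0] (let x = ((\z.4) (\u.true)) in ((x + x) < (let v = 0 in x)))
step 2: [beta@0] (let x = 4 in ((x + x) < (let v = 0 in x)))
step 3: [let@root] ((4 + 4) < (let v = 0 in 4))
step 4: [delta@0] (8 < (let v = 0 in 4))

Answer: delta at 0 : (4 + 4)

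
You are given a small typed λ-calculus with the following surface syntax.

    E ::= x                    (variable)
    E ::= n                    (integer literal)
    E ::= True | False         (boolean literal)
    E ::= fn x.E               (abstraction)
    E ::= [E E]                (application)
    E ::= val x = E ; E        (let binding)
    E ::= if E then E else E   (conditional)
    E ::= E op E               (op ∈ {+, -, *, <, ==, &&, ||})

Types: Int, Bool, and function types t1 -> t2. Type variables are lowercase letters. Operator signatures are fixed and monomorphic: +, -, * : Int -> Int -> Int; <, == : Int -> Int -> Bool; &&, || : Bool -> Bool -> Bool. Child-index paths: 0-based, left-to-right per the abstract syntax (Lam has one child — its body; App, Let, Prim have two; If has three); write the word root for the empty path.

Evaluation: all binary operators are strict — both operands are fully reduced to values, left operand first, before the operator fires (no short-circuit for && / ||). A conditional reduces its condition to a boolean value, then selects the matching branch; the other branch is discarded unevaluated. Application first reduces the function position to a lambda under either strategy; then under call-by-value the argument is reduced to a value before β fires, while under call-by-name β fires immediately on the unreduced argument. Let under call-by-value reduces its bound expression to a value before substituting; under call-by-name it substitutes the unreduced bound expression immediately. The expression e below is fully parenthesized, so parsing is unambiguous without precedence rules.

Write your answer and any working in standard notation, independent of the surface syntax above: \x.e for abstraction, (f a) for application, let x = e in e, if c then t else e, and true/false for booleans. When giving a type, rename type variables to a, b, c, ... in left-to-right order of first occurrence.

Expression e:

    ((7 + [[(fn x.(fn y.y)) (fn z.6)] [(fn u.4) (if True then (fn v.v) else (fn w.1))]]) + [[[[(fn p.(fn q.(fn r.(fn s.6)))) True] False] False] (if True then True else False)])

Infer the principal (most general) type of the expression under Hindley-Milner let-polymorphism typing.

Answer: Int

Trace:
  unify Int ~ Int
y : b
\y._ : b -> b
\x._ : a -> b -> b
\z._ : c -> Int
  unify a -> b -> b ~ (c -> Int) -> d
  unify a ~ c -> Int
  unify b -> b ~ d
_ _ : b -> b
\u._ : e -> Int
  unify Bool ~ Bool
v : f
\v._ : f -> f
\w._ : g -> Int
  unify f -> f ~ g -> Int
  unify f ~ g
  unify g ~ Int
  unify e -> Int ~ (Int -> Int) -> h
  unify e ~ Int -> Int
  unify Int ~ h
_ _ : Int
  unify b -> b ~ Int -> i
  unify b ~ Int
  unify Int ~ i
_ _ : Int
  unify Int ~ Int
  unify Int ~ Int
\s._ : m -> Int
\r._ : l -> m -> Int
\q._ : k -> l -> m -> Int
\p._ : j -> k -> l -> m -> Int
  unify j -> k -> l -> m -> Int ~ Bool -> n
  unify j ~ Bool
  unify k -> l -> m -> Int ~ n
_ _ : k -> l -> m -> Int
  unify k -> l -> m -> Int ~ Bool -> o
  unify k ~ Bool
  unify l -> m -> Int ~ o
_ _ : l -> m -> Int
  unify l -> m -> Int ~ Bool -> p
  unify l ~ Bool
  unify m -> Int ~ p
_ _ : m -> Int
  unify Bool ~ Bool
  unify Bool ~ Bool
  unify m -> Int ~ Bool -> q
  unify m ~ Bool
  unify Int ~ q
_ _ : Int
  unify Int ~ Int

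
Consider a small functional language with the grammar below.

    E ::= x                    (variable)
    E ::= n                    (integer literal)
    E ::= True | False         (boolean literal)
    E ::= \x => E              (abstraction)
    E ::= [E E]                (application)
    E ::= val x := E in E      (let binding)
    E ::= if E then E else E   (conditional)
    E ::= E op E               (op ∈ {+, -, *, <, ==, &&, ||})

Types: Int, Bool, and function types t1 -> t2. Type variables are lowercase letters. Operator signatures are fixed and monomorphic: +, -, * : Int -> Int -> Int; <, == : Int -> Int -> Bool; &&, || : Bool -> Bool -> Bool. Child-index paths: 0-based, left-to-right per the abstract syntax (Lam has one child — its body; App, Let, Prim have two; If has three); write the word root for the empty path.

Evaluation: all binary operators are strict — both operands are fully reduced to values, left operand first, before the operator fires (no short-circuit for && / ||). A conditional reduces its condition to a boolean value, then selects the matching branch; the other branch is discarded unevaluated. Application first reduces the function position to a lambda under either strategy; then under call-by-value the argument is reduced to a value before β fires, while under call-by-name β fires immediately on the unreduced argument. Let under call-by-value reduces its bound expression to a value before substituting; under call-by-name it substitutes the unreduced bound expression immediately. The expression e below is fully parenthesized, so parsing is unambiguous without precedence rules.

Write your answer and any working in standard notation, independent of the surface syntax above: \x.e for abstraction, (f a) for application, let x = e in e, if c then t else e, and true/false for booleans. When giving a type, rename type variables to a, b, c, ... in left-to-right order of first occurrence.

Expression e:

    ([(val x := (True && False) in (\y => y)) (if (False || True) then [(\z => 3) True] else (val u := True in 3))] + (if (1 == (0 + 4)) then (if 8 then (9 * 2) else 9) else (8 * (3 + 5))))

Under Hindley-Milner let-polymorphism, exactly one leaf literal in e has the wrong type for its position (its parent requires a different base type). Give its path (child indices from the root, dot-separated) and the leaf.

Answer: 1.1.0 : 8

Trace:
  unify Bool ~ Bool
  unify Bool ~ Bool
let x : Bool
y : a
\y._ : a -> a
  unify Bool ~ Bool
  unify Bool ~ Bool
  unify Bool ~ Bool
\z._ : b -> Int
  unify b -> Int ~ Bool -> c
  unify b ~ Bool
  unify Int ~ c
_ _ : Int
let u : Bool
  unify Int ~ Int
  unify a -> a ~ Int -> d
  unify a ~ Int
  unify Int ~ d
_ _ : Int
  unify Int ~ Int
  unify Int ~ Int
  unify Int ~ Int
  unify Int ~ Int
  unify Int ~ Int
  unify Bool ~ Bool
  unify Int ~ Bool
  FAIL: mismatch Int ~ Bool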